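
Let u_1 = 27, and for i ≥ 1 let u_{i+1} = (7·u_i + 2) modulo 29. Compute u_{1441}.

2

Computing terms: u_1 = 27, u_2 = 17, u_3 = 5, u_4 = 8, u_5 = 0, u_6 = 2, u_7 = 16, u_8 = 27.
Since u_8 = u_1 = 27, the sequence is periodic with period 7.
So u_{1441} = u_{1 + ((1441-1) mod 7)} = u_6 = 2.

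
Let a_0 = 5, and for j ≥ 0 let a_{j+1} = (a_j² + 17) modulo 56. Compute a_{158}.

45

a_0 = 5, a_1 = 42, a_2 = 45, a_3 = 26, a_4 = 21, a_5 = 10, a_6 = 5.
The sequence repeats with period 6.
So a_{158} = a_{0 + ((158-0) mod 6)} = a_2 = 45.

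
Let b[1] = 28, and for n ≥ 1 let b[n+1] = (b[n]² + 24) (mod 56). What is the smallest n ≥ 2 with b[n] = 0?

4

b[1] = 28; b[2] = 24; b[3] = 40; b[4] = 0; b[5] = 24.
Since b[5] = b[2] = 24, the sequence is eventually periodic: after a pre-period of length 1 it cycles with period 3.
The value 0 first appears (with n ≥ 2) at b[4].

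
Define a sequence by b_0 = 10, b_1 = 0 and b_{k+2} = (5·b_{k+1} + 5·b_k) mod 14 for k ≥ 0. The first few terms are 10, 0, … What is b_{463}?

Listing terms: b_0 = 10; b_1 = 0; b_2 = 8; b_3 = 12; b_4 = 2; b_5 = 0; b_6 = 10; b_7 = 8; b_8 = 6; b_9 = 0; b_{10} = 2; b_{11} = 10; b_{12} = 4; b_{13} = 0; b_{14} = 6; b_{15} = 2; b_{16} = 12; b_{17} = 0; b_{18} = 4; b_{19} = 6; b_{20} = 8; b_{21} = 0; b_{22} = 12; b_{23} = 4; b_{24} = 10; b_{25} = 0.
Since (b_{24}, b_{25}) = (b_0, b_1) = (10, 0) (two consecutive terms determine the rest), the sequence is periodic with period 24.
So b_{463} = b_{0 + ((463-0) mod 24)} = b_7 = 8.

8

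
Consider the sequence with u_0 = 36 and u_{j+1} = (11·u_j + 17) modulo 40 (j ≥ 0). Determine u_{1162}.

0

We have u_0 = 36; u_1 = 13; u_2 = 0; u_3 = 17; u_4 = 4; u_5 = 21; u_6 = 8; u_7 = 25; u_8 = 12; u_9 = 29; u_{10} = 16; u_{11} = 33; u_{12} = 20; u_{13} = 37; u_{14} = 24; u_{15} = 1; u_{16} = 28; u_{17} = 5; u_{18} = 32; u_{19} = 9; u_{20} = 36.
Since u_{20} = u_0 = 36, the sequence is periodic with period 20.
So u_{1162} = u_{0 + ((1162-0) mod 20)} = u_2 = 0.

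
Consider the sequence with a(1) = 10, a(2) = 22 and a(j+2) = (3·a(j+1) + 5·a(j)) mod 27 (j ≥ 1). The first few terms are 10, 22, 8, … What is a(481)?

Computing terms: a(1) = 10,  a(2) = 22,  a(3) = 8,  a(4) = 26,  a(5) = 10,  a(6) = 25,  a(7) = 17,  a(8) = 14,  a(9) = 19,  a(10) = 19,  a(11) = 17,  a(12) = 11,  a(13) = 10,  a(14) = 4,  a(15) = 8,  a(16) = 17,  a(17) = 10,  a(18) = 7,  a(19) = 17,  a(20) = 5,  a(21) = 19,  a(22) = 1,  a(23) = 17,  a(24) = 2,  a(25) = 10,  a(26) = 13,  a(27) = 8,  a(28) = 8,  a(29) = 10,  a(30) = 16,  a(31) = 17,  a(32) = 23,  a(33) = 19,  a(34) = 10,  a(35) = 17,  a(36) = 20,  a(37) = 10,  a(38) = 22.
Since (a(37), a(38)) = (a(1), a(2)) = (10, 22) (two consecutive terms determine the rest), the sequence is periodic with period 36.
So a(481) = a(1 + ((481-1) mod 36)) = a(13) = 10.

10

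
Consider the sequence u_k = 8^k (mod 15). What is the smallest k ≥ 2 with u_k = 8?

5

We have u_1 = 8, u_2 = 4, u_3 = 2, u_4 = 1, u_5 = 8.
Since u_5 = u_1 = 8, the sequence is periodic with period 4.
The value 8 next appears (with k ≥ 2) at u_5.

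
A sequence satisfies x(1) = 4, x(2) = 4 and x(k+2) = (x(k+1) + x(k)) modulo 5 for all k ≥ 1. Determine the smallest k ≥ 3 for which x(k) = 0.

5

Listing terms: x(1) = 4, x(2) = 4, x(3) = 3, x(4) = 2, x(5) = 0, x(6) = 2, x(7) = 2, x(8) = 4, x(9) = 1, x(10) = 0, x(11) = 1, x(12) = 1, x(13) = 2, x(14) = 3, x(15) = 0, x(16) = 3, x(17) = 3, x(18) = 1, x(19) = 4, x(20) = 0, x(21) = 4, x(22) = 4.
The sequence repeats with period 20.
The value 0 first appears (with k ≥ 3) at x(5).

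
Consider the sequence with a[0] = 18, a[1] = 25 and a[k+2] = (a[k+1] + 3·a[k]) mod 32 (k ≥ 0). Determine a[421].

25

Listing terms: a[0] = 18,  a[1] = 25,  a[2] = 15,  a[3] = 26,  a[4] = 7,  a[5] = 21,  a[6] = 10,  a[7] = 9,  a[8] = 7,  a[9] = 2,  a[10] = 23,  a[11] = 29,  a[12] = 2,  a[13] = 25,  a[14] = 31,  a[15] = 10,  a[16] = 7,  a[17] = 5,  a[18] = 26,  a[19] = 9,  a[20] = 23,  a[21] = 18,  a[22] = 23,  a[23] = 13,  a[24] = 18,  a[25] = 25.
Since (a[24], a[25]) = (a[0], a[1]) = (18, 25) (two consecutive terms determine the rest), the sequence is periodic with period 24.
(421 - 0) mod 24 = 13, so a[421] = a[13] = 25.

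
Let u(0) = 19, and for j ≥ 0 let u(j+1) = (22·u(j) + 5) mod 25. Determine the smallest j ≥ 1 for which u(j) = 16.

We have u(0) = 19; u(1) = 23; u(2) = 11; u(3) = 22; u(4) = 14; u(5) = 13; u(6) = 16; u(7) = 7; u(8) = 9; u(9) = 3; u(10) = 21; u(11) = 17; u(12) = 4; u(13) = 18; u(14) = 1; u(15) = 2; u(16) = 24; u(17) = 8; u(18) = 6; u(19) = 12; u(20) = 19.
The sequence repeats with period 20.
The value 16 first appears (with j ≥ 1) at u(6).

6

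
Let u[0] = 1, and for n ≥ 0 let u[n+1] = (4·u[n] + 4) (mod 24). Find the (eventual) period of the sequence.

3

u[0] = 1; u[1] = 8; u[2] = 12; u[3] = 4; u[4] = 20; u[5] = 12.
Since u[5] = u[2] = 12, the sequence is eventually periodic: after a pre-period of length 2 it cycles with period 3.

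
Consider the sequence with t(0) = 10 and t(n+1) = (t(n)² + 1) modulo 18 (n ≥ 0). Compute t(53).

We have t(0) = 10,  t(1) = 11,  t(2) = 14,  t(3) = 17,  t(4) = 2,  t(5) = 5,  t(6) = 8,  t(7) = 11.
Since t(7) = t(1) = 11, the sequence is eventually periodic: after a pre-period of length 1 it cycles with period 6.
For n ≥ 1, t(n) depends only on (n - 1) mod 6. (53 - 1) mod 6 = 4, so t(53) = t(5) = 5.

5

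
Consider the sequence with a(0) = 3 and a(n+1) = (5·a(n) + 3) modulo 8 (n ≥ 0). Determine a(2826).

5

Listing terms: a(0) = 3,  a(1) = 2,  a(2) = 5,  a(3) = 4,  a(4) = 7,  a(5) = 6,  a(6) = 1,  a(7) = 0,  a(8) = 3.
The sequence repeats with period 8.
So a(2826) = a(0 + ((2826-0) mod 8)) = a(2) = 5.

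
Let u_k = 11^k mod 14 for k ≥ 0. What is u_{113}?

9

u_0 = 1, u_1 = 11, u_2 = 9, u_3 = 1.
The sequence repeats with period 3.
So u_{113} = u_{0 + ((113-0) mod 3)} = u_2 = 9.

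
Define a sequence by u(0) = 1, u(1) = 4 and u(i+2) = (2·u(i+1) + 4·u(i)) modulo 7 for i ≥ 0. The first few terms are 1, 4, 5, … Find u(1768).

5

u(0) = 1,  u(1) = 4,  u(2) = 5,  u(3) = 5,  u(4) = 2,  u(5) = 3,  u(6) = 0,  u(7) = 5,  u(8) = 3,  u(9) = 5,  u(10) = 1,  u(11) = 1,  u(12) = 6,  u(13) = 2,  u(14) = 0,  u(15) = 1,  u(16) = 2,  u(17) = 1,  u(18) = 3,  u(19) = 3,  u(20) = 4,  u(21) = 6,  u(22) = 0,  u(23) = 3,  u(24) = 6,  u(25) = 3,  u(26) = 2,  u(27) = 2,  u(28) = 5,  u(29) = 4,  u(30) = 0,  u(31) = 2,  u(32) = 4,  u(33) = 2,  u(34) = 6,  u(35) = 6,  u(36) = 1,  u(37) = 5,  u(38) = 0,  u(39) = 6,  u(40) = 5,  u(41) = 6,  u(42) = 4,  u(43) = 4,  u(44) = 3,  u(45) = 1,  u(46) = 0,  u(47) = 4,  u(48) = 1,  u(49) = 4.
The sequence repeats with period 48.
So u(1768) = u(0 + ((1768-0) mod 48)) = u(40) = 5.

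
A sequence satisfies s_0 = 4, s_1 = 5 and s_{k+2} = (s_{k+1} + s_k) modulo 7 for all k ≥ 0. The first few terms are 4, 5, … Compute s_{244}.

2

s_0 = 4; s_1 = 5; s_2 = 2; s_3 = 0; s_4 = 2; s_5 = 2; s_6 = 4; s_7 = 6; s_8 = 3; s_9 = 2; s_{10} = 5; s_{11} = 0; s_{12} = 5; s_{13} = 5; s_{14} = 3; s_{15} = 1; s_{16} = 4; s_{17} = 5.
The sequence repeats with period 16.
So s_{244} = s_{0 + ((244-0) mod 16)} = s_4 = 2.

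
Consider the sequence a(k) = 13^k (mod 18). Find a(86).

a(0) = 1; a(1) = 13; a(2) = 7; a(3) = 1.
The sequence repeats with period 3.
(86 - 0) mod 3 = 2, so a(86) = a(2) = 7.

7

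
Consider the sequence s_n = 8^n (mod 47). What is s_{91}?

6

Computing terms: s_1 = 8; s_2 = 17; s_3 = 42; s_4 = 7; s_5 = 9; s_6 = 25; s_7 = 12; s_8 = 2; s_9 = 16; s_{10} = 34; s_{11} = 37; s_{12} = 14; s_{13} = 18; s_{14} = 3; s_{15} = 24; s_{16} = 4; s_{17} = 32; s_{18} = 21; s_{19} = 27; s_{20} = 28; s_{21} = 36; s_{22} = 6; s_{23} = 1; s_{24} = 8.
Since s_{24} = s_1 = 8, the sequence is periodic with period 23.
(91 - 1) mod 23 = 21, so s_{91} = s_{22} = 6.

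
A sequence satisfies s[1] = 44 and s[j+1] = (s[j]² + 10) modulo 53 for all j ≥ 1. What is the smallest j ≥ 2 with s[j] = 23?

We have s[1] = 44; s[2] = 38; s[3] = 23; s[4] = 9; s[5] = 38.
Since s[5] = s[2] = 38, the sequence is eventually periodic: after a pre-period of length 1 it cycles with period 3.
The value 23 first appears (with j ≥ 2) at s[3].

3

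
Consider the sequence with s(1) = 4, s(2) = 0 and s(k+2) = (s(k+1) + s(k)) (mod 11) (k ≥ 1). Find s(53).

Listing terms: s(1) = 4; s(2) = 0; s(3) = 4; s(4) = 4; s(5) = 8; s(6) = 1; s(7) = 9; s(8) = 10; s(9) = 8; s(10) = 7; s(11) = 4; s(12) = 0.
Since (s(11), s(12)) = (s(1), s(2)) = (4, 0) (two consecutive terms determine the rest), the sequence is periodic with period 10.
(53 - 1) mod 10 = 2, so s(53) = s(3) = 4.

4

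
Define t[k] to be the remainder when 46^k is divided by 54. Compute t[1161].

28

Computing terms: t[1] = 46; t[2] = 10; t[3] = 28; t[4] = 46.
Since t[4] = t[1] = 46, the sequence is periodic with period 3.
So t[1161] = t[1 + ((1161-1) mod 3)] = t[3] = 28.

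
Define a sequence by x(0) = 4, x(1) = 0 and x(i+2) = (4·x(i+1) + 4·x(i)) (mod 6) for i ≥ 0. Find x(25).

Computing terms: x(0) = 4, x(1) = 0, x(2) = 4, x(3) = 4, x(4) = 2, x(5) = 0, x(6) = 2, x(7) = 2, x(8) = 4, x(9) = 0.
Since (x(8), x(9)) = (x(0), x(1)) = (4, 0) (two consecutive terms determine the rest), the sequence is periodic with period 8.
So x(25) = x(0 + ((25-0) mod 8)) = x(1) = 0.

0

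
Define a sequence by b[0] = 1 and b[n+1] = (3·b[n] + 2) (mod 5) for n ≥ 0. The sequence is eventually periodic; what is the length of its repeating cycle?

4

Listing terms: b[0] = 1; b[1] = 0; b[2] = 2; b[3] = 3; b[4] = 1.
The sequence repeats with period 4.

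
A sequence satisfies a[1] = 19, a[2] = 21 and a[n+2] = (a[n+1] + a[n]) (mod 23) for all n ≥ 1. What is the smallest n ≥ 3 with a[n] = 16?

a[1] = 19; a[2] = 21; a[3] = 17; a[4] = 15; a[5] = 9; a[6] = 1; a[7] = 10; a[8] = 11; a[9] = 21; a[10] = 9; a[11] = 7; a[12] = 16; a[13] = 0; a[14] = 16; a[15] = 16; a[16] = 9; a[17] = 2; a[18] = 11; a[19] = 13; a[20] = 1; a[21] = 14; a[22] = 15; a[23] = 6; a[24] = 21; a[25] = 4; a[26] = 2; a[27] = 6; a[28] = 8; a[29] = 14; a[30] = 22; a[31] = 13; a[32] = 12; a[33] = 2; a[34] = 14; a[35] = 16; a[36] = 7; a[37] = 0; a[38] = 7; a[39] = 7; a[40] = 14; a[41] = 21; a[42] = 12; a[43] = 10; a[44] = 22; a[45] = 9; a[46] = 8; a[47] = 17; a[48] = 2; a[49] = 19; a[50] = 21.
The sequence repeats with period 48.
The value 16 first appears (with n ≥ 3) at a[12].

12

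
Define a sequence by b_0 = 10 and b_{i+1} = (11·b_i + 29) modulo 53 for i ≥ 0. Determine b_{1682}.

18

Listing terms: b_0 = 10,  b_1 = 33,  b_2 = 21,  b_3 = 48,  b_4 = 27,  b_5 = 8,  b_6 = 11,  b_7 = 44,  b_8 = 36,  b_9 = 1,  b_{10} = 40,  b_{11} = 45,  b_{12} = 47,  b_{13} = 16,  b_{14} = 46,  b_{15} = 5,  b_{16} = 31,  b_{17} = 52,  b_{18} = 18,  b_{19} = 15,  b_{20} = 35,  b_{21} = 43,  b_{22} = 25,  b_{23} = 39,  b_{24} = 34,  b_{25} = 32,  b_{26} = 10.
Since b_{26} = b_0 = 10, the sequence is periodic with period 26.
(1682 - 0) mod 26 = 18, so b_{1682} = b_{18} = 18.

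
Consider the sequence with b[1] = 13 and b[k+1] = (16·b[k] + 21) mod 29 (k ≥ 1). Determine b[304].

2

Computing terms: b[1] = 13,  b[2] = 26,  b[3] = 2,  b[4] = 24,  b[5] = 28,  b[6] = 5,  b[7] = 14,  b[8] = 13.
Since b[8] = b[1] = 13, the sequence is periodic with period 7.
So b[304] = b[1 + ((304-1) mod 7)] = b[3] = 2.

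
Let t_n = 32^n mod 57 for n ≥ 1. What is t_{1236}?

We have t_1 = 32,  t_2 = 55,  t_3 = 50,  t_4 = 4,  t_5 = 14,  t_6 = 49,  t_7 = 29,  t_8 = 16,  t_9 = 56,  t_{10} = 25,  t_{11} = 2,  t_{12} = 7,  t_{13} = 53,  t_{14} = 43,  t_{15} = 8,  t_{16} = 28,  t_{17} = 41,  t_{18} = 1,  t_{19} = 32.
The sequence repeats with period 18.
(1236 - 1) mod 18 = 11, so t_{1236} = t_{12} = 7.

7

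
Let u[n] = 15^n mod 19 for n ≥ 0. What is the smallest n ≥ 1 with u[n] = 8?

u[0] = 1,  u[1] = 15,  u[2] = 16,  u[3] = 12,  u[4] = 9,  u[5] = 2,  u[6] = 11,  u[7] = 13,  u[8] = 5,  u[9] = 18,  u[10] = 4,  u[11] = 3,  u[12] = 7,  u[13] = 10,  u[14] = 17,  u[15] = 8,  u[16] = 6,  u[17] = 14,  u[18] = 1.
Since u[18] = u[0] = 1, the sequence is periodic with period 18.
The value 8 first appears (with n ≥ 1) at u[15].

15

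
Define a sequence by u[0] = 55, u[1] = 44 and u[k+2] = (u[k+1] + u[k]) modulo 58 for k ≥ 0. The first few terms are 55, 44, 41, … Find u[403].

10

u[0] = 55; u[1] = 44; u[2] = 41; u[3] = 27; u[4] = 10; u[5] = 37; u[6] = 47; u[7] = 26; u[8] = 15; u[9] = 41; u[10] = 56; u[11] = 39; u[12] = 37; u[13] = 18; u[14] = 55; u[15] = 15; u[16] = 12; u[17] = 27; u[18] = 39; u[19] = 8; u[20] = 47; u[21] = 55; u[22] = 44.
The sequence repeats with period 21.
So u[403] = u[0 + ((403-0) mod 21)] = u[4] = 10.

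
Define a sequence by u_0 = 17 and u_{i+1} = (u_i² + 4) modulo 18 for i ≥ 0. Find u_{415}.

u_0 = 17; u_1 = 5; u_2 = 11; u_3 = 17.
The sequence repeats with period 3.
(415 - 0) mod 3 = 1, so u_{415} = u_1 = 5.

5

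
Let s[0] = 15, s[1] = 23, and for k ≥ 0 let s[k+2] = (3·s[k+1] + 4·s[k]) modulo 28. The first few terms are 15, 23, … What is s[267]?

s[0] = 15; s[1] = 23; s[2] = 17; s[3] = 3; s[4] = 21; s[5] = 19; s[6] = 1; s[7] = 23; s[8] = 17.
Since (s[7], s[8]) = (s[1], s[2]) = (23, 17) (two consecutive terms determine the rest), the sequence is eventually periodic: after a pre-period of length 1 it cycles with period 6.
For k ≥ 1, s[k] depends only on (k - 1) mod 6. (267 - 1) mod 6 = 2, so s[267] = s[3] = 3.

3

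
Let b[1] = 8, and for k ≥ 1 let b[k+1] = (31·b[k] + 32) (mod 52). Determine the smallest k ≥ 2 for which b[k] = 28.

3

b[1] = 8, b[2] = 20, b[3] = 28, b[4] = 16, b[5] = 8.
The sequence repeats with period 4.
The value 28 first appears (with k ≥ 2) at b[3].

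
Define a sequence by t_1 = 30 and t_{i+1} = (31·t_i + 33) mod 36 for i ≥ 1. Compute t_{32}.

27

Listing terms: t_1 = 30; t_2 = 27; t_3 = 6; t_4 = 3; t_5 = 18; t_6 = 15; t_7 = 30.
Since t_7 = t_1 = 30, the sequence is periodic with period 6.
(32 - 1) mod 6 = 1, so t_{32} = t_2 = 27.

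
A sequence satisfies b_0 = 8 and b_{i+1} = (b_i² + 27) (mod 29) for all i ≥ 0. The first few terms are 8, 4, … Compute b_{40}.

b_0 = 8,  b_1 = 4,  b_2 = 14,  b_3 = 20,  b_4 = 21,  b_5 = 4.
Since b_5 = b_1 = 4, the sequence is eventually periodic: after a pre-period of length 1 it cycles with period 4.
For i ≥ 1, b_i depends only on (i - 1) mod 4. (40 - 1) mod 4 = 3, so b_{40} = b_4 = 21.

21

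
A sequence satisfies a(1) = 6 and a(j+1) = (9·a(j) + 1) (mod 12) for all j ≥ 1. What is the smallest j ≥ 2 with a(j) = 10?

Listing terms: a(1) = 6, a(2) = 7, a(3) = 4, a(4) = 1, a(5) = 10, a(6) = 7.
Since a(6) = a(2) = 7, the sequence is eventually periodic: after a pre-period of length 1 it cycles with period 4.
The value 10 first appears (with j ≥ 2) at a(5).

5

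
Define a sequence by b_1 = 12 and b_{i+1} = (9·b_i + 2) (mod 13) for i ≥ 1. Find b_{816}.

4

Listing terms: b_1 = 12; b_2 = 6; b_3 = 4; b_4 = 12.
Since b_4 = b_1 = 12, the sequence is periodic with period 3.
(816 - 1) mod 3 = 2, so b_{816} = b_3 = 4.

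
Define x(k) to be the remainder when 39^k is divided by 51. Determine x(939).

x(0) = 1,  x(1) = 39,  x(2) = 42,  x(3) = 6,  x(4) = 30,  x(5) = 48,  x(6) = 36,  x(7) = 27,  x(8) = 33,  x(9) = 12,  x(10) = 9,  x(11) = 45,  x(12) = 21,  x(13) = 3,  x(14) = 15,  x(15) = 24,  x(16) = 18,  x(17) = 39.
Since x(17) = x(1) = 39, the sequence is eventually periodic: after a pre-period of length 1 it cycles with period 16.
For k ≥ 1, x(k) depends only on (k - 1) mod 16. (939 - 1) mod 16 = 10, so x(939) = x(11) = 45.

45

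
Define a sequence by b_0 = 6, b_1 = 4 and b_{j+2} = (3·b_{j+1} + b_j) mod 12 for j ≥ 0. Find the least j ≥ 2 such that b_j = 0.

4

b_0 = 6,  b_1 = 4,  b_2 = 6,  b_3 = 10,  b_4 = 0,  b_5 = 10,  b_6 = 6,  b_7 = 4.
The sequence repeats with period 6.
The value 0 first appears (with j ≥ 2) at b_4.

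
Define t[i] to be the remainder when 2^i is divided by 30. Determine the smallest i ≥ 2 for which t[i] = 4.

2

Listing terms: t[1] = 2, t[2] = 4, t[3] = 8, t[4] = 16, t[5] = 2.
The sequence repeats with period 4.
The value 4 first appears (with i ≥ 2) at t[2].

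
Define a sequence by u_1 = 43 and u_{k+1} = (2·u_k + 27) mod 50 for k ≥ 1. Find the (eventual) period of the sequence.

4

Listing terms: u_1 = 43, u_2 = 13, u_3 = 3, u_4 = 33, u_5 = 43.
Since u_5 = u_1 = 43, the sequence is periodic with period 4.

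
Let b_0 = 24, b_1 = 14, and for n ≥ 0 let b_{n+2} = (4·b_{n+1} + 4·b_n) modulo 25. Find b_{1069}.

Computing terms: b_0 = 24; b_1 = 14; b_2 = 2; b_3 = 14; b_4 = 14; b_5 = 12; b_6 = 4; b_7 = 14; b_8 = 22; b_9 = 19; b_{10} = 14; b_{11} = 7; b_{12} = 9; b_{13} = 14; b_{14} = 17; b_{15} = 24; b_{16} = 14.
The sequence repeats with period 15.
(1069 - 0) mod 15 = 4, so b_{1069} = b_4 = 14.

14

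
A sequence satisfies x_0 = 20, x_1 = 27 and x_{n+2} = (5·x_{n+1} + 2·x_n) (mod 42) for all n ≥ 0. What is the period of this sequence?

Listing terms: x_0 = 20; x_1 = 27; x_2 = 7; x_3 = 5; x_4 = 39; x_5 = 37; x_6 = 11; x_7 = 3; x_8 = 37; x_9 = 23; x_{10} = 21; x_{11} = 25; x_{12} = 41; x_{13} = 3; x_{14} = 13; x_{15} = 29; x_{16} = 3; x_{17} = 31; x_{18} = 35; x_{19} = 27; x_{20} = 37; x_{21} = 29; x_{22} = 9; x_{23} = 19; x_{24} = 29; x_{25} = 15; x_{26} = 7; x_{27} = 23; x_{28} = 3; x_{29} = 19; x_{30} = 17; x_{31} = 39; x_{32} = 19; x_{33} = 5; x_{34} = 21; x_{35} = 31; x_{36} = 29; x_{37} = 39; x_{38} = 1; x_{39} = 41; x_{40} = 39; x_{41} = 25; x_{42} = 35; x_{43} = 15; x_{44} = 19; x_{45} = 41; x_{46} = 33; x_{47} = 37; x_{48} = 41; x_{49} = 27; x_{50} = 7.
Since (x_{49}, x_{50}) = (x_1, x_2) = (27, 7) (two consecutive terms determine the rest), the sequence is eventually periodic: after a pre-period of length 1 it cycles with period 48.

48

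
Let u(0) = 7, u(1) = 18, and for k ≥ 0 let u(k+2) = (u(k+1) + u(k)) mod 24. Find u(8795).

19

u(0) = 7,  u(1) = 18,  u(2) = 1,  u(3) = 19,  u(4) = 20,  u(5) = 15,  u(6) = 11,  u(7) = 2,  u(8) = 13,  u(9) = 15,  u(10) = 4,  u(11) = 19,  u(12) = 23,  u(13) = 18,  u(14) = 17,  u(15) = 11,  u(16) = 4,  u(17) = 15,  u(18) = 19,  u(19) = 10,  u(20) = 5,  u(21) = 15,  u(22) = 20,  u(23) = 11,  u(24) = 7,  u(25) = 18.
The sequence repeats with period 24.
(8795 - 0) mod 24 = 11, so u(8795) = u(11) = 19.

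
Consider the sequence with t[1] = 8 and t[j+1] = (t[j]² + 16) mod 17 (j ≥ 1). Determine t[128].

14

Listing terms: t[1] = 8, t[2] = 12, t[3] = 7, t[4] = 14, t[5] = 8.
Since t[5] = t[1] = 8, the sequence is periodic with period 4.
So t[128] = t[1 + ((128-1) mod 4)] = t[4] = 14.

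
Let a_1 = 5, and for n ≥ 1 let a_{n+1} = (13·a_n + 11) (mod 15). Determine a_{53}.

10

a_1 = 5; a_2 = 1; a_3 = 9; a_4 = 8; a_5 = 10; a_6 = 6; a_7 = 14; a_8 = 13; a_9 = 0; a_{10} = 11; a_{11} = 4; a_{12} = 3; a_{13} = 5.
Since a_{13} = a_1 = 5, the sequence is periodic with period 12.
(53 - 1) mod 12 = 4, so a_{53} = a_5 = 10.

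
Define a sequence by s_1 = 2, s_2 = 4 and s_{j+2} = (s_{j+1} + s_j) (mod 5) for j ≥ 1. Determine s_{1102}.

4

Computing terms: s_1 = 2, s_2 = 4, s_3 = 1, s_4 = 0, s_5 = 1, s_6 = 1, s_7 = 2, s_8 = 3, s_9 = 0, s_{10} = 3, s_{11} = 3, s_{12} = 1, s_{13} = 4, s_{14} = 0, s_{15} = 4, s_{16} = 4, s_{17} = 3, s_{18} = 2, s_{19} = 0, s_{20} = 2, s_{21} = 2, s_{22} = 4.
Since (s_{21}, s_{22}) = (s_1, s_2) = (2, 4) (two consecutive terms determine the rest), the sequence is periodic with period 20.
(1102 - 1) mod 20 = 1, so s_{1102} = s_2 = 4.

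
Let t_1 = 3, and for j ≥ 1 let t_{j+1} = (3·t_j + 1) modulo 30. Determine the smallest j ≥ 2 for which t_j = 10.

2

Listing terms: t_1 = 3,  t_2 = 10,  t_3 = 1,  t_4 = 4,  t_5 = 13,  t_6 = 10.
Since t_6 = t_2 = 10, the sequence is eventually periodic: after a pre-period of length 1 it cycles with period 4.
The value 10 first appears (with j ≥ 2) at t_2.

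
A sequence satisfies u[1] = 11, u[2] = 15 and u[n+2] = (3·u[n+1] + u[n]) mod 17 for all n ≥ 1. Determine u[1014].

u[1] = 11, u[2] = 15, u[3] = 5, u[4] = 13, u[5] = 10, u[6] = 9, u[7] = 3, u[8] = 1, u[9] = 6, u[10] = 2, u[11] = 12, u[12] = 4, u[13] = 7, u[14] = 8, u[15] = 14, u[16] = 16, u[17] = 11, u[18] = 15.
Since (u[17], u[18]) = (u[1], u[2]) = (11, 15) (two consecutive terms determine the rest), the sequence is periodic with period 16.
(1014 - 1) mod 16 = 5, so u[1014] = u[6] = 9.

9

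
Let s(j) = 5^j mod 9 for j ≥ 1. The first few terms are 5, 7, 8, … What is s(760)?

Listing terms: s(1) = 5; s(2) = 7; s(3) = 8; s(4) = 4; s(5) = 2; s(6) = 1; s(7) = 5.
Since s(7) = s(1) = 5, the sequence is periodic with period 6.
So s(760) = s(1 + ((760-1) mod 6)) = s(4) = 4.

4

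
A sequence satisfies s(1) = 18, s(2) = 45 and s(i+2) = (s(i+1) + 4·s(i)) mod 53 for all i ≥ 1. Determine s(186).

We have s(1) = 18; s(2) = 45; s(3) = 11; s(4) = 32; s(5) = 23; s(6) = 45; s(7) = 31; s(8) = 52; s(9) = 17; s(10) = 13; s(11) = 28; s(12) = 27; s(13) = 33; s(14) = 35; s(15) = 8; s(16) = 42; s(17) = 21; s(18) = 30; s(19) = 8; s(20) = 22; s(21) = 1; s(22) = 36; s(23) = 40; s(24) = 25; s(25) = 26; s(26) = 20; s(27) = 18; s(28) = 45.
The sequence repeats with period 26.
(186 - 1) mod 26 = 3, so s(186) = s(4) = 32.

32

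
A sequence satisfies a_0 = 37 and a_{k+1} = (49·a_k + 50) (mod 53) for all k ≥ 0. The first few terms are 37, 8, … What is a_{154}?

Computing terms: a_0 = 37; a_1 = 8; a_2 = 18; a_3 = 31; a_4 = 32; a_5 = 28; a_6 = 44; a_7 = 33; a_8 = 24; a_9 = 7; a_{10} = 22; a_{11} = 15; a_{12} = 43; a_{13} = 37.
Since a_{13} = a_0 = 37, the sequence is periodic with period 13.
So a_{154} = a_{0 + ((154-0) mod 13)} = a_{11} = 15.

15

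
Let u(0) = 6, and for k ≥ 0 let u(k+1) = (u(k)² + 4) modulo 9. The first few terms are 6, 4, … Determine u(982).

We have u(0) = 6, u(1) = 4, u(2) = 2, u(3) = 8, u(4) = 5, u(5) = 2.
Since u(5) = u(2) = 2, the sequence is eventually periodic: after a pre-period of length 2 it cycles with period 3.
For k ≥ 2, u(k) depends only on (k - 2) mod 3. (982 - 2) mod 3 = 2, so u(982) = u(4) = 5.

5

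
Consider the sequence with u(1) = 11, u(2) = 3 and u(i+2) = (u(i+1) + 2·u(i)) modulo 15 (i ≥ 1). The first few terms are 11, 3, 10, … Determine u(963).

10

Computing terms: u(1) = 11,  u(2) = 3,  u(3) = 10,  u(4) = 1,  u(5) = 6,  u(6) = 8,  u(7) = 5,  u(8) = 6,  u(9) = 1,  u(10) = 13,  u(11) = 0,  u(12) = 11,  u(13) = 11,  u(14) = 3.
Since (u(13), u(14)) = (u(1), u(2)) = (11, 3) (two consecutive terms determine the rest), the sequence is periodic with period 12.
So u(963) = u(1 + ((963-1) mod 12)) = u(3) = 10.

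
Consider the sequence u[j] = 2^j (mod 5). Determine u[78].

4

u[0] = 1,  u[1] = 2,  u[2] = 4,  u[3] = 3,  u[4] = 1.
Since u[4] = u[0] = 1, the sequence is periodic with period 4.
(78 - 0) mod 4 = 2, so u[78] = u[2] = 4.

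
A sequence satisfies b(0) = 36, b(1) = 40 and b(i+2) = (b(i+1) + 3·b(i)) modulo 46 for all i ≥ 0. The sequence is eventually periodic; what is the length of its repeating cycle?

We have b(0) = 36,  b(1) = 40,  b(2) = 10,  b(3) = 38,  b(4) = 22,  b(5) = 44,  b(6) = 18,  b(7) = 12,  b(8) = 20,  b(9) = 10,  b(10) = 24,  b(11) = 8,  b(12) = 34,  b(13) = 12,  b(14) = 22,  b(15) = 12,  b(16) = 32,  b(17) = 22,  b(18) = 26,  b(19) = 0,  b(20) = 32,  b(21) = 32,  b(22) = 36,  b(23) = 40.
The sequence repeats with period 22.

22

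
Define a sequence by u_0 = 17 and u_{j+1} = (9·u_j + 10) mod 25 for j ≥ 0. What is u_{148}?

We have u_0 = 17,  u_1 = 13,  u_2 = 2,  u_3 = 3,  u_4 = 12,  u_5 = 18,  u_6 = 22,  u_7 = 8,  u_8 = 7,  u_9 = 23,  u_{10} = 17.
Since u_{10} = u_0 = 17, the sequence is periodic with period 10.
(148 - 0) mod 10 = 8, so u_{148} = u_8 = 7.

7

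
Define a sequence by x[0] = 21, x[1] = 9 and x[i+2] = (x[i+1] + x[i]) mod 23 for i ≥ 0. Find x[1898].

We have x[0] = 21; x[1] = 9; x[2] = 7; x[3] = 16; x[4] = 0; x[5] = 16; x[6] = 16; x[7] = 9; x[8] = 2; x[9] = 11; x[10] = 13; x[11] = 1; x[12] = 14; x[13] = 15; x[14] = 6; x[15] = 21; x[16] = 4; x[17] = 2; x[18] = 6; x[19] = 8; x[20] = 14; x[21] = 22; x[22] = 13; x[23] = 12; x[24] = 2; x[25] = 14; x[26] = 16; x[27] = 7; x[28] = 0; x[29] = 7; x[30] = 7; x[31] = 14; x[32] = 21; x[33] = 12; x[34] = 10; x[35] = 22; x[36] = 9; x[37] = 8; x[38] = 17; x[39] = 2; x[40] = 19; x[41] = 21; x[42] = 17; x[43] = 15; x[44] = 9; x[45] = 1; x[46] = 10; x[47] = 11; x[48] = 21; x[49] = 9.
The sequence repeats with period 48.
(1898 - 0) mod 48 = 26, so x[1898] = x[26] = 16.

16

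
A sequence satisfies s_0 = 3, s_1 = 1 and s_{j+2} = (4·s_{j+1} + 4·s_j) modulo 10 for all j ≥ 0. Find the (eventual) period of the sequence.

3

Computing terms: s_0 = 3, s_1 = 1, s_2 = 6, s_3 = 8, s_4 = 6, s_5 = 6, s_6 = 8.
Since (s_5, s_6) = (s_2, s_3) = (6, 8) (two consecutive terms determine the rest), the sequence is eventually periodic: after a pre-period of length 2 it cycles with period 3.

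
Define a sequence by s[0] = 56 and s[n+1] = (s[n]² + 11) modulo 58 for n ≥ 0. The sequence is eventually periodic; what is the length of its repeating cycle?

6

s[0] = 56; s[1] = 15; s[2] = 4; s[3] = 27; s[4] = 44; s[5] = 33; s[6] = 56.
The sequence repeats with period 6.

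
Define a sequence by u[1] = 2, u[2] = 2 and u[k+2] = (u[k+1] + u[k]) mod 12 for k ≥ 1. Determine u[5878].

We have u[1] = 2; u[2] = 2; u[3] = 4; u[4] = 6; u[5] = 10; u[6] = 4; u[7] = 2; u[8] = 6; u[9] = 8; u[10] = 2; u[11] = 10; u[12] = 0; u[13] = 10; u[14] = 10; u[15] = 8; u[16] = 6; u[17] = 2; u[18] = 8; u[19] = 10; u[20] = 6; u[21] = 4; u[22] = 10; u[23] = 2; u[24] = 0; u[25] = 2; u[26] = 2.
The sequence repeats with period 24.
(5878 - 1) mod 24 = 21, so u[5878] = u[22] = 10.

10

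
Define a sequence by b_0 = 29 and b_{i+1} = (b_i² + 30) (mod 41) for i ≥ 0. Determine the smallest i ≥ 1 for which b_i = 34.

5

We have b_0 = 29, b_1 = 10, b_2 = 7, b_3 = 38, b_4 = 39, b_5 = 34, b_6 = 38.
Since b_6 = b_3 = 38, the sequence is eventually periodic: after a pre-period of length 3 it cycles with period 3.
The value 34 first appears (with i ≥ 1) at b_5.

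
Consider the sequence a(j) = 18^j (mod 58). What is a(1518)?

38

a(0) = 1,  a(1) = 18,  a(2) = 34,  a(3) = 32,  a(4) = 54,  a(5) = 44,  a(6) = 38,  a(7) = 46,  a(8) = 16,  a(9) = 56,  a(10) = 22,  a(11) = 48,  a(12) = 52,  a(13) = 8,  a(14) = 28,  a(15) = 40,  a(16) = 24,  a(17) = 26,  a(18) = 4,  a(19) = 14,  a(20) = 20,  a(21) = 12,  a(22) = 42,  a(23) = 2,  a(24) = 36,  a(25) = 10,  a(26) = 6,  a(27) = 50,  a(28) = 30,  a(29) = 18.
Since a(29) = a(1) = 18, the sequence is eventually periodic: after a pre-period of length 1 it cycles with period 28.
For j ≥ 1, a(j) depends only on (j - 1) mod 28. (1518 - 1) mod 28 = 5, so a(1518) = a(6) = 38.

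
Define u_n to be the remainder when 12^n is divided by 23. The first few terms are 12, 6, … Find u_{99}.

We have u_1 = 12; u_2 = 6; u_3 = 3; u_4 = 13; u_5 = 18; u_6 = 9; u_7 = 16; u_8 = 8; u_9 = 4; u_{10} = 2; u_{11} = 1; u_{12} = 12.
Since u_{12} = u_1 = 12, the sequence is periodic with period 11.
So u_{99} = u_{1 + ((99-1) mod 11)} = u_{11} = 1.

1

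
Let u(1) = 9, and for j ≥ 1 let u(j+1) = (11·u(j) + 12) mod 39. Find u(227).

15

Computing terms: u(1) = 9; u(2) = 33; u(3) = 24; u(4) = 3; u(5) = 6; u(6) = 0; u(7) = 12; u(8) = 27; u(9) = 36; u(10) = 18; u(11) = 15; u(12) = 21; u(13) = 9.
Since u(13) = u(1) = 9, the sequence is periodic with period 12.
So u(227) = u(1 + ((227-1) mod 12)) = u(11) = 15.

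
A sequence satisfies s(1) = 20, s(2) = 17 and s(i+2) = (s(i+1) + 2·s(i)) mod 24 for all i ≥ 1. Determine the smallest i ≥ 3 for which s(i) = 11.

8

Listing terms: s(1) = 20; s(2) = 17; s(3) = 9; s(4) = 19; s(5) = 13; s(6) = 3; s(7) = 5; s(8) = 11; s(9) = 21; s(10) = 19; s(11) = 13.
Since (s(10), s(11)) = (s(4), s(5)) = (19, 13) (two consecutive terms determine the rest), the sequence is eventually periodic: after a pre-period of length 3 it cycles with period 6.
The value 11 first appears (with i ≥ 3) at s(8).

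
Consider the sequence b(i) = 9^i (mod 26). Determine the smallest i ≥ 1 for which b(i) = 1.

Listing terms: b(0) = 1; b(1) = 9; b(2) = 3; b(3) = 1.
The sequence repeats with period 3.
The value 1 next appears (with i ≥ 1) at b(3).

3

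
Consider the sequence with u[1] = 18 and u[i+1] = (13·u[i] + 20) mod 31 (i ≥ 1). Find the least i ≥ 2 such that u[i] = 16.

We have u[1] = 18, u[2] = 6, u[3] = 5, u[4] = 23, u[5] = 9, u[6] = 13, u[7] = 3, u[8] = 28, u[9] = 12, u[10] = 21, u[11] = 14, u[12] = 16, u[13] = 11, u[14] = 8, u[15] = 0, u[16] = 20, u[17] = 1, u[18] = 2, u[19] = 15, u[20] = 29, u[21] = 25, u[22] = 4, u[23] = 10, u[24] = 26, u[25] = 17, u[26] = 24, u[27] = 22, u[28] = 27, u[29] = 30, u[30] = 7, u[31] = 18.
Since u[31] = u[1] = 18, the sequence is periodic with period 30.
The value 16 first appears (with i ≥ 2) at u[12].

12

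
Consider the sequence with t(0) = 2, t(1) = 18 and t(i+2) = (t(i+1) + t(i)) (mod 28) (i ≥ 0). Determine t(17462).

Computing terms: t(0) = 2,  t(1) = 18,  t(2) = 20,  t(3) = 10,  t(4) = 2,  t(5) = 12,  t(6) = 14,  t(7) = 26,  t(8) = 12,  t(9) = 10,  t(10) = 22,  t(11) = 4,  t(12) = 26,  t(13) = 2,  t(14) = 0,  t(15) = 2,  t(16) = 2,  t(17) = 4,  t(18) = 6,  t(19) = 10,  t(20) = 16,  t(21) = 26,  t(22) = 14,  t(23) = 12,  t(24) = 26,  t(25) = 10,  t(26) = 8,  t(27) = 18,  t(28) = 26,  t(29) = 16,  t(30) = 14,  t(31) = 2,  t(32) = 16,  t(33) = 18,  t(34) = 6,  t(35) = 24,  t(36) = 2,  t(37) = 26,  t(38) = 0,  t(39) = 26,  t(40) = 26,  t(41) = 24,  t(42) = 22,  t(43) = 18,  t(44) = 12,  t(45) = 2,  t(46) = 14,  t(47) = 16,  t(48) = 2,  t(49) = 18.
Since (t(48), t(49)) = (t(0), t(1)) = (2, 18) (two consecutive terms determine the rest), the sequence is periodic with period 48.
(17462 - 0) mod 48 = 38, so t(17462) = t(38) = 0.

0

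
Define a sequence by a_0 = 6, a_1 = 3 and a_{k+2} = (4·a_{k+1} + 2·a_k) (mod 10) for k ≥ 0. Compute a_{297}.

Computing terms: a_0 = 6; a_1 = 3; a_2 = 4; a_3 = 2; a_4 = 6; a_5 = 8; a_6 = 4; a_7 = 2.
Since (a_6, a_7) = (a_2, a_3) = (4, 2) (two consecutive terms determine the rest), the sequence is eventually periodic: after a pre-period of length 2 it cycles with period 4.
For k ≥ 2, a_k depends only on (k - 2) mod 4. (297 - 2) mod 4 = 3, so a_{297} = a_5 = 8.

8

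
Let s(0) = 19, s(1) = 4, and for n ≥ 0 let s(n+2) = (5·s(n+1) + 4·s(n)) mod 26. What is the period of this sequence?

42

Computing terms: s(0) = 19,  s(1) = 4,  s(2) = 18,  s(3) = 2,  s(4) = 4,  s(5) = 2,  s(6) = 0,  s(7) = 8,  s(8) = 14,  s(9) = 24,  s(10) = 20,  s(11) = 14,  s(12) = 20,  s(13) = 0,  s(14) = 2,  s(15) = 10,  s(16) = 6,  s(17) = 18,  s(18) = 10,  s(19) = 18,  s(20) = 0,  s(21) = 20,  s(22) = 22,  s(23) = 8,  s(24) = 24,  s(25) = 22,  s(26) = 24,  s(27) = 0,  s(28) = 18,  s(29) = 12,  s(30) = 2,  s(31) = 6,  s(32) = 12,  s(33) = 6,  s(34) = 0,  s(35) = 24,  s(36) = 16,  s(37) = 20,  s(38) = 8,  s(39) = 16,  s(40) = 8,  s(41) = 0,  s(42) = 6,  s(43) = 4,  s(44) = 18.
Since (s(43), s(44)) = (s(1), s(2)) = (4, 18) (two consecutive terms determine the rest), the sequence is eventually periodic: after a pre-period of length 1 it cycles with period 42.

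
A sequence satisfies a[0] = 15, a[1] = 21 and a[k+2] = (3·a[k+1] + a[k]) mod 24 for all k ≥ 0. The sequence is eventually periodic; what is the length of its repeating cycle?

12

a[0] = 15; a[1] = 21; a[2] = 6; a[3] = 15; a[4] = 3; a[5] = 0; a[6] = 3; a[7] = 9; a[8] = 6; a[9] = 3; a[10] = 15; a[11] = 0; a[12] = 15; a[13] = 21.
The sequence repeats with period 12.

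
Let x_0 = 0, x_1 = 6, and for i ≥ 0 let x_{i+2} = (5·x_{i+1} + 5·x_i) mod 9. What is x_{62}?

Computing terms: x_0 = 0,  x_1 = 6,  x_2 = 3,  x_3 = 0,  x_4 = 6.
The sequence repeats with period 3.
So x_{62} = x_{0 + ((62-0) mod 3)} = x_2 = 3.

3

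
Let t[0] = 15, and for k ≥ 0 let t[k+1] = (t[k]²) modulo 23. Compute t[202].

Computing terms: t[0] = 15,  t[1] = 18,  t[2] = 2,  t[3] = 4,  t[4] = 16,  t[5] = 3,  t[6] = 9,  t[7] = 12,  t[8] = 6,  t[9] = 13,  t[10] = 8,  t[11] = 18.
Since t[11] = t[1] = 18, the sequence is eventually periodic: after a pre-period of length 1 it cycles with period 10.
For k ≥ 1, t[k] depends only on (k - 1) mod 10. (202 - 1) mod 10 = 1, so t[202] = t[2] = 2.

2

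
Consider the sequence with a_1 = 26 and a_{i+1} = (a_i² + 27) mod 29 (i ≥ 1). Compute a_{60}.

18

Computing terms: a_1 = 26,  a_2 = 7,  a_3 = 18,  a_4 = 3,  a_5 = 7.
Since a_5 = a_2 = 7, the sequence is eventually periodic: after a pre-period of length 1 it cycles with period 3.
For i ≥ 2, a_i depends only on (i - 2) mod 3. (60 - 2) mod 3 = 1, so a_{60} = a_3 = 18.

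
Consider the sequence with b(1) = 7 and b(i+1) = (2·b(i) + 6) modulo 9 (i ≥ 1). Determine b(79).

Listing terms: b(1) = 7, b(2) = 2, b(3) = 1, b(4) = 8, b(5) = 4, b(6) = 5, b(7) = 7.
Since b(7) = b(1) = 7, the sequence is periodic with period 6.
So b(79) = b(1 + ((79-1) mod 6)) = b(1) = 7.

7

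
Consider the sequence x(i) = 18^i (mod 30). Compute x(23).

12

We have x(0) = 1,  x(1) = 18,  x(2) = 24,  x(3) = 12,  x(4) = 6,  x(5) = 18.
Since x(5) = x(1) = 18, the sequence is eventually periodic: after a pre-period of length 1 it cycles with period 4.
For i ≥ 1, x(i) depends only on (i - 1) mod 4. (23 - 1) mod 4 = 2, so x(23) = x(3) = 12.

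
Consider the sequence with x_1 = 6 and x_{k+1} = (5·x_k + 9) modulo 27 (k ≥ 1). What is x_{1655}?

24

x_1 = 6, x_2 = 12, x_3 = 15, x_4 = 3, x_5 = 24, x_6 = 21, x_7 = 6.
The sequence repeats with period 6.
(1655 - 1) mod 6 = 4, so x_{1655} = x_5 = 24.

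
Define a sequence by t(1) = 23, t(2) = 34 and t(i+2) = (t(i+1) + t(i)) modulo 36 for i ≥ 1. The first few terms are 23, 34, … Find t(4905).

Listing terms: t(1) = 23, t(2) = 34, t(3) = 21, t(4) = 19, t(5) = 4, t(6) = 23, t(7) = 27, t(8) = 14, t(9) = 5, t(10) = 19, t(11) = 24, t(12) = 7, t(13) = 31, t(14) = 2, t(15) = 33, t(16) = 35, t(17) = 32, t(18) = 31, t(19) = 27, t(20) = 22, t(21) = 13, t(22) = 35, t(23) = 12, t(24) = 11, t(25) = 23, t(26) = 34.
The sequence repeats with period 24.
So t(4905) = t(1 + ((4905-1) mod 24)) = t(9) = 5.

5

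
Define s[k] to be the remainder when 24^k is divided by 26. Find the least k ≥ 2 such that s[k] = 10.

10

Computing terms: s[1] = 24, s[2] = 4, s[3] = 18, s[4] = 16, s[5] = 20, s[6] = 12, s[7] = 2, s[8] = 22, s[9] = 8, s[10] = 10, s[11] = 6, s[12] = 14, s[13] = 24.
The sequence repeats with period 12.
The value 10 first appears (with k ≥ 2) at s[10].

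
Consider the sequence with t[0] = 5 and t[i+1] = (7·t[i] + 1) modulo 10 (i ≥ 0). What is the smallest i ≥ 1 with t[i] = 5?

4

Listing terms: t[0] = 5,  t[1] = 6,  t[2] = 3,  t[3] = 2,  t[4] = 5.
The sequence repeats with period 4.
The value 5 next appears (with i ≥ 1) at t[4].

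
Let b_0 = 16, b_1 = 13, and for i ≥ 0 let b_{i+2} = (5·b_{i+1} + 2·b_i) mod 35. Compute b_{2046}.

33

b_0 = 16, b_1 = 13, b_2 = 27, b_3 = 21, b_4 = 19, b_5 = 32, b_6 = 23, b_7 = 4, b_8 = 31, b_9 = 23, b_{10} = 2, b_{11} = 21, b_{12} = 4, b_{13} = 27, b_{14} = 3, b_{15} = 34, b_{16} = 1, b_{17} = 3, b_{18} = 17, b_{19} = 21, b_{20} = 34, b_{21} = 2, b_{22} = 8, b_{23} = 9, b_{24} = 26, b_{25} = 8, b_{26} = 22, b_{27} = 21, b_{28} = 9, b_{29} = 17, b_{30} = 33, b_{31} = 24, b_{32} = 11, b_{33} = 33, b_{34} = 12, b_{35} = 21, b_{36} = 24, b_{37} = 22, b_{38} = 18, b_{39} = 29, b_{40} = 6, b_{41} = 18, b_{42} = 32, b_{43} = 21, b_{44} = 29, b_{45} = 12, b_{46} = 13, b_{47} = 19, b_{48} = 16, b_{49} = 13.
Since (b_{48}, b_{49}) = (b_0, b_1) = (16, 13) (two consecutive terms determine the rest), the sequence is periodic with period 48.
So b_{2046} = b_{0 + ((2046-0) mod 48)} = b_{30} = 33.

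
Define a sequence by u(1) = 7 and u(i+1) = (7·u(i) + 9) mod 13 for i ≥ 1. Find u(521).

10

u(1) = 7; u(2) = 6; u(3) = 12; u(4) = 2; u(5) = 10; u(6) = 1; u(7) = 3; u(8) = 4; u(9) = 11; u(10) = 8; u(11) = 0; u(12) = 9; u(13) = 7.
Since u(13) = u(1) = 7, the sequence is periodic with period 12.
(521 - 1) mod 12 = 4, so u(521) = u(5) = 10.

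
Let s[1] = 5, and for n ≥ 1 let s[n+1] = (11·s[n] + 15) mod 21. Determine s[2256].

Computing terms: s[1] = 5, s[2] = 7, s[3] = 8, s[4] = 19, s[5] = 14, s[6] = 1, s[7] = 5.
Since s[7] = s[1] = 5, the sequence is periodic with period 6.
(2256 - 1) mod 6 = 5, so s[2256] = s[6] = 1.

1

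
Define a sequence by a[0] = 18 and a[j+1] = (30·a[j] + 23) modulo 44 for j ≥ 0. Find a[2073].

5

a[0] = 18,  a[1] = 35,  a[2] = 17,  a[3] = 5,  a[4] = 41,  a[5] = 21,  a[6] = 37,  a[7] = 33,  a[8] = 1,  a[9] = 9,  a[10] = 29,  a[11] = 13,  a[12] = 17.
Since a[12] = a[2] = 17, the sequence is eventually periodic: after a pre-period of length 2 it cycles with period 10.
For j ≥ 2, a[j] depends only on (j - 2) mod 10. (2073 - 2) mod 10 = 1, so a[2073] = a[3] = 5.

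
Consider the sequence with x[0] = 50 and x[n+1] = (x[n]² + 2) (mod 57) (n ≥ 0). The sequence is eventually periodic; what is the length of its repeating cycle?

6

Listing terms: x[0] = 50; x[1] = 51; x[2] = 38; x[3] = 21; x[4] = 44; x[5] = 0; x[6] = 2; x[7] = 6; x[8] = 38.
Since x[8] = x[2] = 38, the sequence is eventually periodic: after a pre-period of length 2 it cycles with period 6.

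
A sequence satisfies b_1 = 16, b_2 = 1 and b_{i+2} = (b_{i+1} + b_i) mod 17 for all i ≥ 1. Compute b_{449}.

b_1 = 16,  b_2 = 1,  b_3 = 0,  b_4 = 1,  b_5 = 1,  b_6 = 2,  b_7 = 3,  b_8 = 5,  b_9 = 8,  b_{10} = 13,  b_{11} = 4,  b_{12} = 0,  b_{13} = 4,  b_{14} = 4,  b_{15} = 8,  b_{16} = 12,  b_{17} = 3,  b_{18} = 15,  b_{19} = 1,  b_{20} = 16,  b_{21} = 0,  b_{22} = 16,  b_{23} = 16,  b_{24} = 15,  b_{25} = 14,  b_{26} = 12,  b_{27} = 9,  b_{28} = 4,  b_{29} = 13,  b_{30} = 0,  b_{31} = 13,  b_{32} = 13,  b_{33} = 9,  b_{34} = 5,  b_{35} = 14,  b_{36} = 2,  b_{37} = 16,  b_{38} = 1.
The sequence repeats with period 36.
(449 - 1) mod 36 = 16, so b_{449} = b_{17} = 3.

3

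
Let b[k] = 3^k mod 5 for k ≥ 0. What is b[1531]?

2

b[0] = 1,  b[1] = 3,  b[2] = 4,  b[3] = 2,  b[4] = 1.
Since b[4] = b[0] = 1, the sequence is periodic with period 4.
So b[1531] = b[0 + ((1531-0) mod 4)] = b[3] = 2.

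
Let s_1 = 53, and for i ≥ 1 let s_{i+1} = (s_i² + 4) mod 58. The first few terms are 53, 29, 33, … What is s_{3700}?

49

Computing terms: s_1 = 53,  s_2 = 29,  s_3 = 33,  s_4 = 49,  s_5 = 27,  s_6 = 37,  s_7 = 39,  s_8 = 17,  s_9 = 3,  s_{10} = 13,  s_{11} = 57,  s_{12} = 5,  s_{13} = 29.
Since s_{13} = s_2 = 29, the sequence is eventually periodic: after a pre-period of length 1 it cycles with period 11.
For i ≥ 2, s_i depends only on (i - 2) mod 11. (3700 - 2) mod 11 = 2, so s_{3700} = s_4 = 49.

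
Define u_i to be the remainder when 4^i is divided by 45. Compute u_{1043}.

34

Listing terms: u_0 = 1,  u_1 = 4,  u_2 = 16,  u_3 = 19,  u_4 = 31,  u_5 = 34,  u_6 = 1.
The sequence repeats with period 6.
(1043 - 0) mod 6 = 5, so u_{1043} = u_5 = 34.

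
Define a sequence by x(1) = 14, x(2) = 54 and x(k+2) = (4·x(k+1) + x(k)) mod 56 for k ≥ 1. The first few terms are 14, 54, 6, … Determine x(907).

Listing terms: x(1) = 14, x(2) = 54, x(3) = 6, x(4) = 22, x(5) = 38, x(6) = 6, x(7) = 6, x(8) = 30, x(9) = 14, x(10) = 30, x(11) = 22, x(12) = 6, x(13) = 46, x(14) = 22, x(15) = 22, x(16) = 54, x(17) = 14, x(18) = 54.
The sequence repeats with period 16.
So x(907) = x(1 + ((907-1) mod 16)) = x(11) = 22.

22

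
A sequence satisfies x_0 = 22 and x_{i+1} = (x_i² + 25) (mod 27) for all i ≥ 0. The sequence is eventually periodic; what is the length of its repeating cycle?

3

We have x_0 = 22,  x_1 = 23,  x_2 = 14,  x_3 = 5,  x_4 = 23.
Since x_4 = x_1 = 23, the sequence is eventually periodic: after a pre-period of length 1 it cycles with period 3.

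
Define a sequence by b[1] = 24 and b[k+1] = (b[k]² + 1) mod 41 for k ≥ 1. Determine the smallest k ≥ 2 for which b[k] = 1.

We have b[1] = 24,  b[2] = 3,  b[3] = 10,  b[4] = 19,  b[5] = 34,  b[6] = 9,  b[7] = 0,  b[8] = 1,  b[9] = 2,  b[10] = 5,  b[11] = 26,  b[12] = 21,  b[13] = 32,  b[14] = 0.
Since b[14] = b[7] = 0, the sequence is eventually periodic: after a pre-period of length 6 it cycles with period 7.
The value 1 first appears (with k ≥ 2) at b[8].

8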